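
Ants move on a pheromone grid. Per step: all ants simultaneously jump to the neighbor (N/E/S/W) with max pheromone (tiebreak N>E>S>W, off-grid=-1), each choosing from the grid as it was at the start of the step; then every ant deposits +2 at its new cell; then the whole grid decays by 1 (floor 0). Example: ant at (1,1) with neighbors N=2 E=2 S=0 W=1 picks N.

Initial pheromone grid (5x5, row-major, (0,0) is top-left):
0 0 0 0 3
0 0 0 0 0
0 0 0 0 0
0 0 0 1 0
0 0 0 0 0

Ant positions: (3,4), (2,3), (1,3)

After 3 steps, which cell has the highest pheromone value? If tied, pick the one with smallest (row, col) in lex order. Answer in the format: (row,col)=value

Answer: (3,3)=6

Derivation:
Step 1: ant0:(3,4)->W->(3,3) | ant1:(2,3)->S->(3,3) | ant2:(1,3)->N->(0,3)
  grid max=4 at (3,3)
Step 2: ant0:(3,3)->N->(2,3) | ant1:(3,3)->N->(2,3) | ant2:(0,3)->E->(0,4)
  grid max=3 at (0,4)
Step 3: ant0:(2,3)->S->(3,3) | ant1:(2,3)->S->(3,3) | ant2:(0,4)->S->(1,4)
  grid max=6 at (3,3)
Final grid:
  0 0 0 0 2
  0 0 0 0 1
  0 0 0 2 0
  0 0 0 6 0
  0 0 0 0 0
Max pheromone 6 at (3,3)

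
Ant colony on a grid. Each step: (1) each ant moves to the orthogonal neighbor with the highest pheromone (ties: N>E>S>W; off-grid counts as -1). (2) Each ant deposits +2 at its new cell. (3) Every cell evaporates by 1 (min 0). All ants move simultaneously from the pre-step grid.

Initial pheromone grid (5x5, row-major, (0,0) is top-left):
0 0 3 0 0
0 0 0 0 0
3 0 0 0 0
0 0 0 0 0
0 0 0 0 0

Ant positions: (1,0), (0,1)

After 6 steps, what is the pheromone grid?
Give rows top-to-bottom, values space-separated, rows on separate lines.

After step 1: ants at (2,0),(0,2)
  0 0 4 0 0
  0 0 0 0 0
  4 0 0 0 0
  0 0 0 0 0
  0 0 0 0 0
After step 2: ants at (1,0),(0,3)
  0 0 3 1 0
  1 0 0 0 0
  3 0 0 0 0
  0 0 0 0 0
  0 0 0 0 0
After step 3: ants at (2,0),(0,2)
  0 0 4 0 0
  0 0 0 0 0
  4 0 0 0 0
  0 0 0 0 0
  0 0 0 0 0
After step 4: ants at (1,0),(0,3)
  0 0 3 1 0
  1 0 0 0 0
  3 0 0 0 0
  0 0 0 0 0
  0 0 0 0 0
After step 5: ants at (2,0),(0,2)
  0 0 4 0 0
  0 0 0 0 0
  4 0 0 0 0
  0 0 0 0 0
  0 0 0 0 0
After step 6: ants at (1,0),(0,3)
  0 0 3 1 0
  1 0 0 0 0
  3 0 0 0 0
  0 0 0 0 0
  0 0 0 0 0

0 0 3 1 0
1 0 0 0 0
3 0 0 0 0
0 0 0 0 0
0 0 0 0 0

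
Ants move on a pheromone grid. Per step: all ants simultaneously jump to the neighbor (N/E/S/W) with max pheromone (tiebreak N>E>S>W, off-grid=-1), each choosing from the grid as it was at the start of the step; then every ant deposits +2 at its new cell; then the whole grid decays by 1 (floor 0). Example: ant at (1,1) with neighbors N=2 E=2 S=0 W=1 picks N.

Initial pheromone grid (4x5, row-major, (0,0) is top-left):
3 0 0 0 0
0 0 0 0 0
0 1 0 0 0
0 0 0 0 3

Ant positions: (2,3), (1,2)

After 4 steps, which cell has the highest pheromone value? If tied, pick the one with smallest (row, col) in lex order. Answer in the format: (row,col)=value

Step 1: ant0:(2,3)->N->(1,3) | ant1:(1,2)->N->(0,2)
  grid max=2 at (0,0)
Step 2: ant0:(1,3)->N->(0,3) | ant1:(0,2)->E->(0,3)
  grid max=3 at (0,3)
Step 3: ant0:(0,3)->E->(0,4) | ant1:(0,3)->E->(0,4)
  grid max=3 at (0,4)
Step 4: ant0:(0,4)->W->(0,3) | ant1:(0,4)->W->(0,3)
  grid max=5 at (0,3)
Final grid:
  0 0 0 5 2
  0 0 0 0 0
  0 0 0 0 0
  0 0 0 0 0
Max pheromone 5 at (0,3)

Answer: (0,3)=5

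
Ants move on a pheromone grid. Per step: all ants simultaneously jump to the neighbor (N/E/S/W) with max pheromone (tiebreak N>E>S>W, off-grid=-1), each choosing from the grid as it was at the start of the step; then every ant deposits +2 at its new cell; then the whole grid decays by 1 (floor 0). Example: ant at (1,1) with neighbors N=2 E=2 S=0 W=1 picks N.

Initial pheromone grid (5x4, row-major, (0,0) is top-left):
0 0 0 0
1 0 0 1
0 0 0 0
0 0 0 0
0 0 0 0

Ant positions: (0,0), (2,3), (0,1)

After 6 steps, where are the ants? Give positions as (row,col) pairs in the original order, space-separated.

Step 1: ant0:(0,0)->S->(1,0) | ant1:(2,3)->N->(1,3) | ant2:(0,1)->E->(0,2)
  grid max=2 at (1,0)
Step 2: ant0:(1,0)->N->(0,0) | ant1:(1,3)->N->(0,3) | ant2:(0,2)->E->(0,3)
  grid max=3 at (0,3)
Step 3: ant0:(0,0)->S->(1,0) | ant1:(0,3)->S->(1,3) | ant2:(0,3)->S->(1,3)
  grid max=4 at (1,3)
Step 4: ant0:(1,0)->N->(0,0) | ant1:(1,3)->N->(0,3) | ant2:(1,3)->N->(0,3)
  grid max=5 at (0,3)
Step 5: ant0:(0,0)->S->(1,0) | ant1:(0,3)->S->(1,3) | ant2:(0,3)->S->(1,3)
  grid max=6 at (1,3)
Step 6: ant0:(1,0)->N->(0,0) | ant1:(1,3)->N->(0,3) | ant2:(1,3)->N->(0,3)
  grid max=7 at (0,3)

(0,0) (0,3) (0,3)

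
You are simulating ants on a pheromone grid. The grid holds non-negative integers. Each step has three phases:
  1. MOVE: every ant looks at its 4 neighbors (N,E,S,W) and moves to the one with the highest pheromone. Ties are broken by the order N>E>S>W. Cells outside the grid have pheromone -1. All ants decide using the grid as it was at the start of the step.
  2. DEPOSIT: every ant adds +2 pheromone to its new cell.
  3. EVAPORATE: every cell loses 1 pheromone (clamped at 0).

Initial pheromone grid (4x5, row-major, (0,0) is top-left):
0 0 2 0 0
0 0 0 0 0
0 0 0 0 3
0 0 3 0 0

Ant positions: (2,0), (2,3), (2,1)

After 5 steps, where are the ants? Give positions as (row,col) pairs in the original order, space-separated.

Step 1: ant0:(2,0)->N->(1,0) | ant1:(2,3)->E->(2,4) | ant2:(2,1)->N->(1,1)
  grid max=4 at (2,4)
Step 2: ant0:(1,0)->E->(1,1) | ant1:(2,4)->N->(1,4) | ant2:(1,1)->W->(1,0)
  grid max=3 at (2,4)
Step 3: ant0:(1,1)->W->(1,0) | ant1:(1,4)->S->(2,4) | ant2:(1,0)->E->(1,1)
  grid max=4 at (2,4)
Step 4: ant0:(1,0)->E->(1,1) | ant1:(2,4)->N->(1,4) | ant2:(1,1)->W->(1,0)
  grid max=4 at (1,0)
Step 5: ant0:(1,1)->W->(1,0) | ant1:(1,4)->S->(2,4) | ant2:(1,0)->E->(1,1)
  grid max=5 at (1,0)

(1,0) (2,4) (1,1)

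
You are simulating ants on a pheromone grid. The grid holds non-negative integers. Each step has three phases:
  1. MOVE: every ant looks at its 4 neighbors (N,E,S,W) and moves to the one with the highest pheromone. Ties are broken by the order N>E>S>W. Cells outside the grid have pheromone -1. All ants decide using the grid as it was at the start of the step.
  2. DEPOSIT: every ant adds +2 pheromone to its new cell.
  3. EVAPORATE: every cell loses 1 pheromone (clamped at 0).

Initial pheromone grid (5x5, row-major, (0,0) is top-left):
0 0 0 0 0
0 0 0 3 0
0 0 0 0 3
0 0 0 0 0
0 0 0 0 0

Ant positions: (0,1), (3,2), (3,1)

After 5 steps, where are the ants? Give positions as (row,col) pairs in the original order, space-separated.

Step 1: ant0:(0,1)->E->(0,2) | ant1:(3,2)->N->(2,2) | ant2:(3,1)->N->(2,1)
  grid max=2 at (1,3)
Step 2: ant0:(0,2)->E->(0,3) | ant1:(2,2)->W->(2,1) | ant2:(2,1)->E->(2,2)
  grid max=2 at (2,1)
Step 3: ant0:(0,3)->S->(1,3) | ant1:(2,1)->E->(2,2) | ant2:(2,2)->W->(2,1)
  grid max=3 at (2,1)
Step 4: ant0:(1,3)->N->(0,3) | ant1:(2,2)->W->(2,1) | ant2:(2,1)->E->(2,2)
  grid max=4 at (2,1)
Step 5: ant0:(0,3)->S->(1,3) | ant1:(2,1)->E->(2,2) | ant2:(2,2)->W->(2,1)
  grid max=5 at (2,1)

(1,3) (2,2) (2,1)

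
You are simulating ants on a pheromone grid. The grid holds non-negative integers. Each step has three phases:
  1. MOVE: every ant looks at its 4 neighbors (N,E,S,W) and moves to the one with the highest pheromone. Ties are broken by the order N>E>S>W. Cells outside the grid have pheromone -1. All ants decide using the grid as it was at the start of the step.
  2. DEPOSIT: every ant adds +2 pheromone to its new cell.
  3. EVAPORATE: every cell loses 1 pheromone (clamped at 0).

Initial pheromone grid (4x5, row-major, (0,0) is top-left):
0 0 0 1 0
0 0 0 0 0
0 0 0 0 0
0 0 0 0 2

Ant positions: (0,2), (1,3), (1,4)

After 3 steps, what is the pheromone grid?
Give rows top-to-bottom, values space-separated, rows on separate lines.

After step 1: ants at (0,3),(0,3),(0,4)
  0 0 0 4 1
  0 0 0 0 0
  0 0 0 0 0
  0 0 0 0 1
After step 2: ants at (0,4),(0,4),(0,3)
  0 0 0 5 4
  0 0 0 0 0
  0 0 0 0 0
  0 0 0 0 0
After step 3: ants at (0,3),(0,3),(0,4)
  0 0 0 8 5
  0 0 0 0 0
  0 0 0 0 0
  0 0 0 0 0

0 0 0 8 5
0 0 0 0 0
0 0 0 0 0
0 0 0 0 0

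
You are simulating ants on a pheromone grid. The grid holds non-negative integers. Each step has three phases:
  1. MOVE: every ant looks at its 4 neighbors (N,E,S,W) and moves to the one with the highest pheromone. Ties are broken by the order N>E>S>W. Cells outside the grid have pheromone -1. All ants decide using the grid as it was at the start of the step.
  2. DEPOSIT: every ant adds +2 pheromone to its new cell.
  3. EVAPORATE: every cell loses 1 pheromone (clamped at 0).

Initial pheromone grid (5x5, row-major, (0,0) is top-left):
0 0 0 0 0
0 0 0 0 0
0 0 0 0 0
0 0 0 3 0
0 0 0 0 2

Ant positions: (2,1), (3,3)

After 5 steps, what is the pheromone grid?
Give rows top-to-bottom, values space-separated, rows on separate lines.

After step 1: ants at (1,1),(2,3)
  0 0 0 0 0
  0 1 0 0 0
  0 0 0 1 0
  0 0 0 2 0
  0 0 0 0 1
After step 2: ants at (0,1),(3,3)
  0 1 0 0 0
  0 0 0 0 0
  0 0 0 0 0
  0 0 0 3 0
  0 0 0 0 0
After step 3: ants at (0,2),(2,3)
  0 0 1 0 0
  0 0 0 0 0
  0 0 0 1 0
  0 0 0 2 0
  0 0 0 0 0
After step 4: ants at (0,3),(3,3)
  0 0 0 1 0
  0 0 0 0 0
  0 0 0 0 0
  0 0 0 3 0
  0 0 0 0 0
After step 5: ants at (0,4),(2,3)
  0 0 0 0 1
  0 0 0 0 0
  0 0 0 1 0
  0 0 0 2 0
  0 0 0 0 0

0 0 0 0 1
0 0 0 0 0
0 0 0 1 0
0 0 0 2 0
0 0 0 0 0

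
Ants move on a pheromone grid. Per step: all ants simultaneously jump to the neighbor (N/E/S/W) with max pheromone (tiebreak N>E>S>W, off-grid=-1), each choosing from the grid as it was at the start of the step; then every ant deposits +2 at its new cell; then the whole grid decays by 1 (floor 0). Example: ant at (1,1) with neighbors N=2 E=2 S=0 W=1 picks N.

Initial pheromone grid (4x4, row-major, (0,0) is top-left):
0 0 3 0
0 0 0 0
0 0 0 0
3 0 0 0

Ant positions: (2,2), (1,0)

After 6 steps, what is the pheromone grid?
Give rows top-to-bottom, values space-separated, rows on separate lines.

After step 1: ants at (1,2),(0,0)
  1 0 2 0
  0 0 1 0
  0 0 0 0
  2 0 0 0
After step 2: ants at (0,2),(0,1)
  0 1 3 0
  0 0 0 0
  0 0 0 0
  1 0 0 0
After step 3: ants at (0,1),(0,2)
  0 2 4 0
  0 0 0 0
  0 0 0 0
  0 0 0 0
After step 4: ants at (0,2),(0,1)
  0 3 5 0
  0 0 0 0
  0 0 0 0
  0 0 0 0
After step 5: ants at (0,1),(0,2)
  0 4 6 0
  0 0 0 0
  0 0 0 0
  0 0 0 0
After step 6: ants at (0,2),(0,1)
  0 5 7 0
  0 0 0 0
  0 0 0 0
  0 0 0 0

0 5 7 0
0 0 0 0
0 0 0 0
0 0 0 0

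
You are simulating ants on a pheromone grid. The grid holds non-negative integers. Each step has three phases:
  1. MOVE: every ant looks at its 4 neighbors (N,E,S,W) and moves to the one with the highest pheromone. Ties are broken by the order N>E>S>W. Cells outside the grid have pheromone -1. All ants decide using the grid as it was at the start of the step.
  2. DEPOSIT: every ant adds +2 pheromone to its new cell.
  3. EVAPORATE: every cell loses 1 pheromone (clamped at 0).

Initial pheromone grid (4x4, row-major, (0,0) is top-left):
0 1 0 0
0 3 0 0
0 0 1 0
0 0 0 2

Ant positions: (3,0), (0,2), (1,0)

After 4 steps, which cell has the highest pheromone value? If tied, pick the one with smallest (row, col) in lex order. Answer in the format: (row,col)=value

Step 1: ant0:(3,0)->N->(2,0) | ant1:(0,2)->W->(0,1) | ant2:(1,0)->E->(1,1)
  grid max=4 at (1,1)
Step 2: ant0:(2,0)->N->(1,0) | ant1:(0,1)->S->(1,1) | ant2:(1,1)->N->(0,1)
  grid max=5 at (1,1)
Step 3: ant0:(1,0)->E->(1,1) | ant1:(1,1)->N->(0,1) | ant2:(0,1)->S->(1,1)
  grid max=8 at (1,1)
Step 4: ant0:(1,1)->N->(0,1) | ant1:(0,1)->S->(1,1) | ant2:(1,1)->N->(0,1)
  grid max=9 at (1,1)
Final grid:
  0 7 0 0
  0 9 0 0
  0 0 0 0
  0 0 0 0
Max pheromone 9 at (1,1)

Answer: (1,1)=9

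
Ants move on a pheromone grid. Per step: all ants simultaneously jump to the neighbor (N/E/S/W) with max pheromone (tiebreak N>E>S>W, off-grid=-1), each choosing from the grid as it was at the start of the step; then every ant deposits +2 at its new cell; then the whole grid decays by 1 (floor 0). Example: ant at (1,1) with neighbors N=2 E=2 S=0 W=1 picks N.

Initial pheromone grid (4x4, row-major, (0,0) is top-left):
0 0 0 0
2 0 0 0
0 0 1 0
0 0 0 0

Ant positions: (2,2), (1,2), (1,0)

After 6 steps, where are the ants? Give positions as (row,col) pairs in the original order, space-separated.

Step 1: ant0:(2,2)->N->(1,2) | ant1:(1,2)->S->(2,2) | ant2:(1,0)->N->(0,0)
  grid max=2 at (2,2)
Step 2: ant0:(1,2)->S->(2,2) | ant1:(2,2)->N->(1,2) | ant2:(0,0)->S->(1,0)
  grid max=3 at (2,2)
Step 3: ant0:(2,2)->N->(1,2) | ant1:(1,2)->S->(2,2) | ant2:(1,0)->N->(0,0)
  grid max=4 at (2,2)
Step 4: ant0:(1,2)->S->(2,2) | ant1:(2,2)->N->(1,2) | ant2:(0,0)->S->(1,0)
  grid max=5 at (2,2)
Step 5: ant0:(2,2)->N->(1,2) | ant1:(1,2)->S->(2,2) | ant2:(1,0)->N->(0,0)
  grid max=6 at (2,2)
Step 6: ant0:(1,2)->S->(2,2) | ant1:(2,2)->N->(1,2) | ant2:(0,0)->S->(1,0)
  grid max=7 at (2,2)

(2,2) (1,2) (1,0)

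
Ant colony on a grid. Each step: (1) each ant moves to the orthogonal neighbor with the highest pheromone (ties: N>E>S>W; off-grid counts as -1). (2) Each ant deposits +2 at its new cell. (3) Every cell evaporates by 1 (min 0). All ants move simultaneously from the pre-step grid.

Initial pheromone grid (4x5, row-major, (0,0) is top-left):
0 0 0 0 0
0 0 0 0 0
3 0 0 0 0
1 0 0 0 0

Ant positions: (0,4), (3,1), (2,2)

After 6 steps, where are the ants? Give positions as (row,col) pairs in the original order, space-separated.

Step 1: ant0:(0,4)->S->(1,4) | ant1:(3,1)->W->(3,0) | ant2:(2,2)->N->(1,2)
  grid max=2 at (2,0)
Step 2: ant0:(1,4)->N->(0,4) | ant1:(3,0)->N->(2,0) | ant2:(1,2)->N->(0,2)
  grid max=3 at (2,0)
Step 3: ant0:(0,4)->S->(1,4) | ant1:(2,0)->S->(3,0) | ant2:(0,2)->E->(0,3)
  grid max=2 at (2,0)
Step 4: ant0:(1,4)->N->(0,4) | ant1:(3,0)->N->(2,0) | ant2:(0,3)->E->(0,4)
  grid max=3 at (0,4)
Step 5: ant0:(0,4)->S->(1,4) | ant1:(2,0)->S->(3,0) | ant2:(0,4)->S->(1,4)
  grid max=3 at (1,4)
Step 6: ant0:(1,4)->N->(0,4) | ant1:(3,0)->N->(2,0) | ant2:(1,4)->N->(0,4)
  grid max=5 at (0,4)

(0,4) (2,0) (0,4)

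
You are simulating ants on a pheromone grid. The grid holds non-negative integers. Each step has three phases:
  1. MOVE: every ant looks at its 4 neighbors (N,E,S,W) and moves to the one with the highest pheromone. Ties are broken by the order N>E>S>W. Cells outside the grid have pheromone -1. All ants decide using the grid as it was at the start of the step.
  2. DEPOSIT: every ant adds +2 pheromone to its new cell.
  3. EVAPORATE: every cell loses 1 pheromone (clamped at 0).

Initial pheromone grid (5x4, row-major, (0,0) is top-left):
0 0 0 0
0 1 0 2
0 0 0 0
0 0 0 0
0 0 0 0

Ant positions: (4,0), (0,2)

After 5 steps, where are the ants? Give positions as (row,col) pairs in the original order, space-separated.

Step 1: ant0:(4,0)->N->(3,0) | ant1:(0,2)->E->(0,3)
  grid max=1 at (0,3)
Step 2: ant0:(3,0)->N->(2,0) | ant1:(0,3)->S->(1,3)
  grid max=2 at (1,3)
Step 3: ant0:(2,0)->N->(1,0) | ant1:(1,3)->N->(0,3)
  grid max=1 at (0,3)
Step 4: ant0:(1,0)->N->(0,0) | ant1:(0,3)->S->(1,3)
  grid max=2 at (1,3)
Step 5: ant0:(0,0)->E->(0,1) | ant1:(1,3)->N->(0,3)
  grid max=1 at (0,1)

(0,1) (0,3)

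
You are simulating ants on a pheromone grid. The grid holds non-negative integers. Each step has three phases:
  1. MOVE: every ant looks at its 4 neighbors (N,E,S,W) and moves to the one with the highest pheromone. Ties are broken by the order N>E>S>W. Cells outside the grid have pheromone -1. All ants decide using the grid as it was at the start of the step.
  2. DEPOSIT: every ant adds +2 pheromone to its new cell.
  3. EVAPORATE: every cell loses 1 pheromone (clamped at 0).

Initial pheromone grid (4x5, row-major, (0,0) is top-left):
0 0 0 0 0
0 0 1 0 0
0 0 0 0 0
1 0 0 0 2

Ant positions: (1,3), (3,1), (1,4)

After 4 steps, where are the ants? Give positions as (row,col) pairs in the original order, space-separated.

Step 1: ant0:(1,3)->W->(1,2) | ant1:(3,1)->W->(3,0) | ant2:(1,4)->N->(0,4)
  grid max=2 at (1,2)
Step 2: ant0:(1,2)->N->(0,2) | ant1:(3,0)->N->(2,0) | ant2:(0,4)->S->(1,4)
  grid max=1 at (0,2)
Step 3: ant0:(0,2)->S->(1,2) | ant1:(2,0)->S->(3,0) | ant2:(1,4)->N->(0,4)
  grid max=2 at (1,2)
Step 4: ant0:(1,2)->N->(0,2) | ant1:(3,0)->N->(2,0) | ant2:(0,4)->S->(1,4)
  grid max=1 at (0,2)

(0,2) (2,0) (1,4)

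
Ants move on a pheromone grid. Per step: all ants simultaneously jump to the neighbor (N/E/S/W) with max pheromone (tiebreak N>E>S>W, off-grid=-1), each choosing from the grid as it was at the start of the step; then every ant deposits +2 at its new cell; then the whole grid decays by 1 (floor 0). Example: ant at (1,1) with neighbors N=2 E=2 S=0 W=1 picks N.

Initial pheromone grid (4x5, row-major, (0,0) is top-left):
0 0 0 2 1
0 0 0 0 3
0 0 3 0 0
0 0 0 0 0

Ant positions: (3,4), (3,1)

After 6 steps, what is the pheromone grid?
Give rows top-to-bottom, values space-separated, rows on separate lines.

After step 1: ants at (2,4),(2,1)
  0 0 0 1 0
  0 0 0 0 2
  0 1 2 0 1
  0 0 0 0 0
After step 2: ants at (1,4),(2,2)
  0 0 0 0 0
  0 0 0 0 3
  0 0 3 0 0
  0 0 0 0 0
After step 3: ants at (0,4),(1,2)
  0 0 0 0 1
  0 0 1 0 2
  0 0 2 0 0
  0 0 0 0 0
After step 4: ants at (1,4),(2,2)
  0 0 0 0 0
  0 0 0 0 3
  0 0 3 0 0
  0 0 0 0 0
After step 5: ants at (0,4),(1,2)
  0 0 0 0 1
  0 0 1 0 2
  0 0 2 0 0
  0 0 0 0 0
After step 6: ants at (1,4),(2,2)
  0 0 0 0 0
  0 0 0 0 3
  0 0 3 0 0
  0 0 0 0 0

0 0 0 0 0
0 0 0 0 3
0 0 3 0 0
0 0 0 0 0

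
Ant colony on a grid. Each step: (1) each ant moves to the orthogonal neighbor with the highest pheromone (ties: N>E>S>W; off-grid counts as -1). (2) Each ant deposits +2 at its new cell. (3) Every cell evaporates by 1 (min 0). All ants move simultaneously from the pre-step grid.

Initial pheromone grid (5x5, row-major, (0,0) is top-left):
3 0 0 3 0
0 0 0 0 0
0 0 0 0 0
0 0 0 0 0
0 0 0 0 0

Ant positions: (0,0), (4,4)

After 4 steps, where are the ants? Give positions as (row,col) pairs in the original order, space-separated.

Step 1: ant0:(0,0)->E->(0,1) | ant1:(4,4)->N->(3,4)
  grid max=2 at (0,0)
Step 2: ant0:(0,1)->W->(0,0) | ant1:(3,4)->N->(2,4)
  grid max=3 at (0,0)
Step 3: ant0:(0,0)->E->(0,1) | ant1:(2,4)->N->(1,4)
  grid max=2 at (0,0)
Step 4: ant0:(0,1)->W->(0,0) | ant1:(1,4)->N->(0,4)
  grid max=3 at (0,0)

(0,0) (0,4)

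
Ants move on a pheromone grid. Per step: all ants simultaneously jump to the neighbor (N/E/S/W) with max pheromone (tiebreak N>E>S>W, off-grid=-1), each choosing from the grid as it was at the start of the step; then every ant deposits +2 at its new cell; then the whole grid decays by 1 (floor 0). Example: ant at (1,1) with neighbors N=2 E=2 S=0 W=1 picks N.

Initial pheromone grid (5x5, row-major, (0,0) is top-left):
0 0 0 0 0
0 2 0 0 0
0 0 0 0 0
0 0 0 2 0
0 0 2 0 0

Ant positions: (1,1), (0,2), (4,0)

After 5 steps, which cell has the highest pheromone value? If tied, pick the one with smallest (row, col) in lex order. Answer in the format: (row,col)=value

Step 1: ant0:(1,1)->N->(0,1) | ant1:(0,2)->E->(0,3) | ant2:(4,0)->N->(3,0)
  grid max=1 at (0,1)
Step 2: ant0:(0,1)->S->(1,1) | ant1:(0,3)->E->(0,4) | ant2:(3,0)->N->(2,0)
  grid max=2 at (1,1)
Step 3: ant0:(1,1)->N->(0,1) | ant1:(0,4)->S->(1,4) | ant2:(2,0)->N->(1,0)
  grid max=1 at (0,1)
Step 4: ant0:(0,1)->S->(1,1) | ant1:(1,4)->N->(0,4) | ant2:(1,0)->E->(1,1)
  grid max=4 at (1,1)
Step 5: ant0:(1,1)->N->(0,1) | ant1:(0,4)->S->(1,4) | ant2:(1,1)->N->(0,1)
  grid max=3 at (0,1)
Final grid:
  0 3 0 0 0
  0 3 0 0 1
  0 0 0 0 0
  0 0 0 0 0
  0 0 0 0 0
Max pheromone 3 at (0,1)

Answer: (0,1)=3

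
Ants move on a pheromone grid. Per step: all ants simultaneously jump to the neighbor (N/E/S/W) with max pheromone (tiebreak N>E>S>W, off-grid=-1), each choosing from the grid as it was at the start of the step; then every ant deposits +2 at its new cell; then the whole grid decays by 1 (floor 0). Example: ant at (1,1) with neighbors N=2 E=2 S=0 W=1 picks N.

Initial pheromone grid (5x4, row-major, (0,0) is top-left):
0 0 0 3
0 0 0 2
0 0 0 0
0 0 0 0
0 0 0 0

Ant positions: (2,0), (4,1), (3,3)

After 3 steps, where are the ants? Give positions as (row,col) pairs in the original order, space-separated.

Step 1: ant0:(2,0)->N->(1,0) | ant1:(4,1)->N->(3,1) | ant2:(3,3)->N->(2,3)
  grid max=2 at (0,3)
Step 2: ant0:(1,0)->N->(0,0) | ant1:(3,1)->N->(2,1) | ant2:(2,3)->N->(1,3)
  grid max=2 at (1,3)
Step 3: ant0:(0,0)->E->(0,1) | ant1:(2,1)->N->(1,1) | ant2:(1,3)->N->(0,3)
  grid max=2 at (0,3)

(0,1) (1,1) (0,3)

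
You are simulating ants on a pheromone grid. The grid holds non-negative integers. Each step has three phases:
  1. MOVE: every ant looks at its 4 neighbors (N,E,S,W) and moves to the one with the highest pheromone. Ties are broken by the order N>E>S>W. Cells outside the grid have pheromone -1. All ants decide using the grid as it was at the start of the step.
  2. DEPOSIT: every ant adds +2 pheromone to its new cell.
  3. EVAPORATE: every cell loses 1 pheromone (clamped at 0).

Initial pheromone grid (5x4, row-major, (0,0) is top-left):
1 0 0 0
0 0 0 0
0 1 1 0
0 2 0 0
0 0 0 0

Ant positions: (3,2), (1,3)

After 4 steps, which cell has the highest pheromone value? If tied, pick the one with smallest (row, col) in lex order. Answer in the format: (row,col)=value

Step 1: ant0:(3,2)->W->(3,1) | ant1:(1,3)->N->(0,3)
  grid max=3 at (3,1)
Step 2: ant0:(3,1)->N->(2,1) | ant1:(0,3)->S->(1,3)
  grid max=2 at (3,1)
Step 3: ant0:(2,1)->S->(3,1) | ant1:(1,3)->N->(0,3)
  grid max=3 at (3,1)
Step 4: ant0:(3,1)->N->(2,1) | ant1:(0,3)->S->(1,3)
  grid max=2 at (3,1)
Final grid:
  0 0 0 0
  0 0 0 1
  0 1 0 0
  0 2 0 0
  0 0 0 0
Max pheromone 2 at (3,1)

Answer: (3,1)=2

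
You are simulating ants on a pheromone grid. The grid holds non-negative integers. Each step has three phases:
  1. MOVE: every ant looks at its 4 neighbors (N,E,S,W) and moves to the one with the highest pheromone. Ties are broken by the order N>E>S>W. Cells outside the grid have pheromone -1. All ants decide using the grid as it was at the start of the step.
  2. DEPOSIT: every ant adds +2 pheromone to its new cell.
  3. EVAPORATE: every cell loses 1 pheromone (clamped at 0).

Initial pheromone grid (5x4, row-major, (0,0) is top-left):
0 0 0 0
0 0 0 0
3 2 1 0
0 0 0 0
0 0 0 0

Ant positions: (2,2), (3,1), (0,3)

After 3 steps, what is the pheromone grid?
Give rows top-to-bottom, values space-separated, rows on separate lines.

After step 1: ants at (2,1),(2,1),(1,3)
  0 0 0 0
  0 0 0 1
  2 5 0 0
  0 0 0 0
  0 0 0 0
After step 2: ants at (2,0),(2,0),(0,3)
  0 0 0 1
  0 0 0 0
  5 4 0 0
  0 0 0 0
  0 0 0 0
After step 3: ants at (2,1),(2,1),(1,3)
  0 0 0 0
  0 0 0 1
  4 7 0 0
  0 0 0 0
  0 0 0 0

0 0 0 0
0 0 0 1
4 7 0 0
0 0 0 0
0 0 0 0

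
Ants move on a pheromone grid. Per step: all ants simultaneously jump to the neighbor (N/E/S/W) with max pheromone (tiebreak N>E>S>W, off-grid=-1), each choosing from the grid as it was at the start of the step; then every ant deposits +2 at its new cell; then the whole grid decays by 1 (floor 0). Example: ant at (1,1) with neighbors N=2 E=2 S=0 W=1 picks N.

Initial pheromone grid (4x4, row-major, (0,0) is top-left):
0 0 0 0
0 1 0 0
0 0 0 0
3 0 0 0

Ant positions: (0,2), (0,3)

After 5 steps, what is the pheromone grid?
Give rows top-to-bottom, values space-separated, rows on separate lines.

After step 1: ants at (0,3),(1,3)
  0 0 0 1
  0 0 0 1
  0 0 0 0
  2 0 0 0
After step 2: ants at (1,3),(0,3)
  0 0 0 2
  0 0 0 2
  0 0 0 0
  1 0 0 0
After step 3: ants at (0,3),(1,3)
  0 0 0 3
  0 0 0 3
  0 0 0 0
  0 0 0 0
After step 4: ants at (1,3),(0,3)
  0 0 0 4
  0 0 0 4
  0 0 0 0
  0 0 0 0
After step 5: ants at (0,3),(1,3)
  0 0 0 5
  0 0 0 5
  0 0 0 0
  0 0 0 0

0 0 0 5
0 0 0 5
0 0 0 0
0 0 0 0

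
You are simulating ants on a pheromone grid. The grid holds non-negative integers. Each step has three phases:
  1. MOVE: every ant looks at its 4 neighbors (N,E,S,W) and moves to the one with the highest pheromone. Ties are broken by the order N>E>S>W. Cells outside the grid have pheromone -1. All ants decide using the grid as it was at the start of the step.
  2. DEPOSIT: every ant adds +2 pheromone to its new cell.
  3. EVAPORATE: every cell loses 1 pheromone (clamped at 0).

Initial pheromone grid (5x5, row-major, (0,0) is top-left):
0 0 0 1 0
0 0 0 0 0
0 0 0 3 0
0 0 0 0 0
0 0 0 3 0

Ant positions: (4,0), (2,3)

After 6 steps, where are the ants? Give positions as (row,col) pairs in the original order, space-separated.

Step 1: ant0:(4,0)->N->(3,0) | ant1:(2,3)->N->(1,3)
  grid max=2 at (2,3)
Step 2: ant0:(3,0)->N->(2,0) | ant1:(1,3)->S->(2,3)
  grid max=3 at (2,3)
Step 3: ant0:(2,0)->N->(1,0) | ant1:(2,3)->N->(1,3)
  grid max=2 at (2,3)
Step 4: ant0:(1,0)->N->(0,0) | ant1:(1,3)->S->(2,3)
  grid max=3 at (2,3)
Step 5: ant0:(0,0)->E->(0,1) | ant1:(2,3)->N->(1,3)
  grid max=2 at (2,3)
Step 6: ant0:(0,1)->E->(0,2) | ant1:(1,3)->S->(2,3)
  grid max=3 at (2,3)

(0,2) (2,3)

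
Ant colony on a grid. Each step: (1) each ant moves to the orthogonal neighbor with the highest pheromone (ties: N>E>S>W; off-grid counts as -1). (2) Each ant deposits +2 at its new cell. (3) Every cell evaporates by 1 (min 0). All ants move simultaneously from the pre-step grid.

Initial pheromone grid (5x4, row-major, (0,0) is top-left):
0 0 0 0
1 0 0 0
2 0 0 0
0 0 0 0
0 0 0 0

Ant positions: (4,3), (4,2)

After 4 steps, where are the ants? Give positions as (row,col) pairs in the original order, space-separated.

Step 1: ant0:(4,3)->N->(3,3) | ant1:(4,2)->N->(3,2)
  grid max=1 at (2,0)
Step 2: ant0:(3,3)->W->(3,2) | ant1:(3,2)->E->(3,3)
  grid max=2 at (3,2)
Step 3: ant0:(3,2)->E->(3,3) | ant1:(3,3)->W->(3,2)
  grid max=3 at (3,2)
Step 4: ant0:(3,3)->W->(3,2) | ant1:(3,2)->E->(3,3)
  grid max=4 at (3,2)

(3,2) (3,3)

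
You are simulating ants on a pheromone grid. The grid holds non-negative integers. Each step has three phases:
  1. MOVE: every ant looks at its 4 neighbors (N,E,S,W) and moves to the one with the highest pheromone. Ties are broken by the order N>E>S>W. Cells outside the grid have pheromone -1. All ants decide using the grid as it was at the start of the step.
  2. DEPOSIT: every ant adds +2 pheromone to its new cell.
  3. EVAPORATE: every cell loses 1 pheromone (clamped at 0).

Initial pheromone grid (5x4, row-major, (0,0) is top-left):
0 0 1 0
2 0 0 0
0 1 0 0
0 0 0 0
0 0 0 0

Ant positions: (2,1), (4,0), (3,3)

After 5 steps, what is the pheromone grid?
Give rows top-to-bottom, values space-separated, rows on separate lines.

After step 1: ants at (1,1),(3,0),(2,3)
  0 0 0 0
  1 1 0 0
  0 0 0 1
  1 0 0 0
  0 0 0 0
After step 2: ants at (1,0),(2,0),(1,3)
  0 0 0 0
  2 0 0 1
  1 0 0 0
  0 0 0 0
  0 0 0 0
After step 3: ants at (2,0),(1,0),(0,3)
  0 0 0 1
  3 0 0 0
  2 0 0 0
  0 0 0 0
  0 0 0 0
After step 4: ants at (1,0),(2,0),(1,3)
  0 0 0 0
  4 0 0 1
  3 0 0 0
  0 0 0 0
  0 0 0 0
After step 5: ants at (2,0),(1,0),(0,3)
  0 0 0 1
  5 0 0 0
  4 0 0 0
  0 0 0 0
  0 0 0 0

0 0 0 1
5 0 0 0
4 0 0 0
0 0 0 0
0 0 0 0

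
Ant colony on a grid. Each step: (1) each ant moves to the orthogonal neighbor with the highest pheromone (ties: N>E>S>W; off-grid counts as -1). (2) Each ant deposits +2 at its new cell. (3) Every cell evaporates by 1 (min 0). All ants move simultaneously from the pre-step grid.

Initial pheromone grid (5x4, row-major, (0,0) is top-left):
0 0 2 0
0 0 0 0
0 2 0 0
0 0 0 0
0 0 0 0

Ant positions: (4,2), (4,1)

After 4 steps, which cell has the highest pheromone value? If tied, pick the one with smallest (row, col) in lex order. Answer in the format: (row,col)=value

Answer: (2,1)=4

Derivation:
Step 1: ant0:(4,2)->N->(3,2) | ant1:(4,1)->N->(3,1)
  grid max=1 at (0,2)
Step 2: ant0:(3,2)->W->(3,1) | ant1:(3,1)->N->(2,1)
  grid max=2 at (2,1)
Step 3: ant0:(3,1)->N->(2,1) | ant1:(2,1)->S->(3,1)
  grid max=3 at (2,1)
Step 4: ant0:(2,1)->S->(3,1) | ant1:(3,1)->N->(2,1)
  grid max=4 at (2,1)
Final grid:
  0 0 0 0
  0 0 0 0
  0 4 0 0
  0 4 0 0
  0 0 0 0
Max pheromone 4 at (2,1)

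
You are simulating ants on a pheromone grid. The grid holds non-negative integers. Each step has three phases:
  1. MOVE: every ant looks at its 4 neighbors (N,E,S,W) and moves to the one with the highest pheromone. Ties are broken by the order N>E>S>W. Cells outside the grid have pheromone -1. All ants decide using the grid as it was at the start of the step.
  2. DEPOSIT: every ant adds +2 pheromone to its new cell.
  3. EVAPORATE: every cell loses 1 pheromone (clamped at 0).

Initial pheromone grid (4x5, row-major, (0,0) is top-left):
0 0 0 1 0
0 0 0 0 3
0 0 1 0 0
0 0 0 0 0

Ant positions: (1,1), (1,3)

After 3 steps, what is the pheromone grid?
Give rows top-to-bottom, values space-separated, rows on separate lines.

After step 1: ants at (0,1),(1,4)
  0 1 0 0 0
  0 0 0 0 4
  0 0 0 0 0
  0 0 0 0 0
After step 2: ants at (0,2),(0,4)
  0 0 1 0 1
  0 0 0 0 3
  0 0 0 0 0
  0 0 0 0 0
After step 3: ants at (0,3),(1,4)
  0 0 0 1 0
  0 0 0 0 4
  0 0 0 0 0
  0 0 0 0 0

0 0 0 1 0
0 0 0 0 4
0 0 0 0 0
0 0 0 0 0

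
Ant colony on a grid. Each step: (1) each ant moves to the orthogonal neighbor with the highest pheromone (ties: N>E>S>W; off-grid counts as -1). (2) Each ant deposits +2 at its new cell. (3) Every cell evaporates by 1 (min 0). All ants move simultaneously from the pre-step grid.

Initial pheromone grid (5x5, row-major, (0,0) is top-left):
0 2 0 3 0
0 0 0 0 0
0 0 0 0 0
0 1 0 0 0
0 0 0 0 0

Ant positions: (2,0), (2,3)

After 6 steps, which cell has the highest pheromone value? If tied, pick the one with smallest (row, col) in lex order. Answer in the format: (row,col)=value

Step 1: ant0:(2,0)->N->(1,0) | ant1:(2,3)->N->(1,3)
  grid max=2 at (0,3)
Step 2: ant0:(1,0)->N->(0,0) | ant1:(1,3)->N->(0,3)
  grid max=3 at (0,3)
Step 3: ant0:(0,0)->E->(0,1) | ant1:(0,3)->E->(0,4)
  grid max=2 at (0,3)
Step 4: ant0:(0,1)->E->(0,2) | ant1:(0,4)->W->(0,3)
  grid max=3 at (0,3)
Step 5: ant0:(0,2)->E->(0,3) | ant1:(0,3)->W->(0,2)
  grid max=4 at (0,3)
Step 6: ant0:(0,3)->W->(0,2) | ant1:(0,2)->E->(0,3)
  grid max=5 at (0,3)
Final grid:
  0 0 3 5 0
  0 0 0 0 0
  0 0 0 0 0
  0 0 0 0 0
  0 0 0 0 0
Max pheromone 5 at (0,3)

Answer: (0,3)=5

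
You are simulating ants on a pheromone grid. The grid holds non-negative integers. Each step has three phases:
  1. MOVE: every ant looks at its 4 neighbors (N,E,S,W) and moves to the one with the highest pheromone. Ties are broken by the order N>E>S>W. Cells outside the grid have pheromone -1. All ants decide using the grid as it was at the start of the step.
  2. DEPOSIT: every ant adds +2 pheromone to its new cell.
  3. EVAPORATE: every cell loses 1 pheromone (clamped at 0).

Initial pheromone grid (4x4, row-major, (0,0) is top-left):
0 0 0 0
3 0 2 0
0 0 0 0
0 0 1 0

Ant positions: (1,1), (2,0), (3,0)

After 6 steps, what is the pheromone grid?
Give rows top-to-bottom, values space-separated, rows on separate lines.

After step 1: ants at (1,0),(1,0),(2,0)
  0 0 0 0
  6 0 1 0
  1 0 0 0
  0 0 0 0
After step 2: ants at (2,0),(2,0),(1,0)
  0 0 0 0
  7 0 0 0
  4 0 0 0
  0 0 0 0
After step 3: ants at (1,0),(1,0),(2,0)
  0 0 0 0
  10 0 0 0
  5 0 0 0
  0 0 0 0
After step 4: ants at (2,0),(2,0),(1,0)
  0 0 0 0
  11 0 0 0
  8 0 0 0
  0 0 0 0
After step 5: ants at (1,0),(1,0),(2,0)
  0 0 0 0
  14 0 0 0
  9 0 0 0
  0 0 0 0
After step 6: ants at (2,0),(2,0),(1,0)
  0 0 0 0
  15 0 0 0
  12 0 0 0
  0 0 0 0

0 0 0 0
15 0 0 0
12 0 0 0
0 0 0 0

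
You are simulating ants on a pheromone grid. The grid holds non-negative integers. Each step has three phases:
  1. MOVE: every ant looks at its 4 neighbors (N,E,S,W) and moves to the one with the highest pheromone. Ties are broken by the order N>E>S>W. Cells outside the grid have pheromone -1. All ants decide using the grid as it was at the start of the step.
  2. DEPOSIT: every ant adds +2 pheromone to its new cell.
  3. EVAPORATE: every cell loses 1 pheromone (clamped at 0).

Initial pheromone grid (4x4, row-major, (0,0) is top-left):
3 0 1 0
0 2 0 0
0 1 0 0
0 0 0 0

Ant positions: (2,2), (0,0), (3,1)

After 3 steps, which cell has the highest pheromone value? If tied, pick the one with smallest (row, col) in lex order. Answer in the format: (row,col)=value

Answer: (2,1)=6

Derivation:
Step 1: ant0:(2,2)->W->(2,1) | ant1:(0,0)->E->(0,1) | ant2:(3,1)->N->(2,1)
  grid max=4 at (2,1)
Step 2: ant0:(2,1)->N->(1,1) | ant1:(0,1)->W->(0,0) | ant2:(2,1)->N->(1,1)
  grid max=4 at (1,1)
Step 3: ant0:(1,1)->S->(2,1) | ant1:(0,0)->E->(0,1) | ant2:(1,1)->S->(2,1)
  grid max=6 at (2,1)
Final grid:
  2 1 0 0
  0 3 0 0
  0 6 0 0
  0 0 0 0
Max pheromone 6 at (2,1)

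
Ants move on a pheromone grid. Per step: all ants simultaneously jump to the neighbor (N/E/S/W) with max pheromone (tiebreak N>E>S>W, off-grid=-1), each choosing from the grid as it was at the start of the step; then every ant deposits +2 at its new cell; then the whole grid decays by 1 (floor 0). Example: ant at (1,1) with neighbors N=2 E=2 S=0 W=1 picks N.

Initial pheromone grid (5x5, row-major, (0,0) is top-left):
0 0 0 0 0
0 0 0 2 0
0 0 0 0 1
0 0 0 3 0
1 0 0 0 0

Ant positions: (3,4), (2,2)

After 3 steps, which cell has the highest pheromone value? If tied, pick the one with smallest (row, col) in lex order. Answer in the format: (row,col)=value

Step 1: ant0:(3,4)->W->(3,3) | ant1:(2,2)->N->(1,2)
  grid max=4 at (3,3)
Step 2: ant0:(3,3)->N->(2,3) | ant1:(1,2)->E->(1,3)
  grid max=3 at (3,3)
Step 3: ant0:(2,3)->S->(3,3) | ant1:(1,3)->S->(2,3)
  grid max=4 at (3,3)
Final grid:
  0 0 0 0 0
  0 0 0 1 0
  0 0 0 2 0
  0 0 0 4 0
  0 0 0 0 0
Max pheromone 4 at (3,3)

Answer: (3,3)=4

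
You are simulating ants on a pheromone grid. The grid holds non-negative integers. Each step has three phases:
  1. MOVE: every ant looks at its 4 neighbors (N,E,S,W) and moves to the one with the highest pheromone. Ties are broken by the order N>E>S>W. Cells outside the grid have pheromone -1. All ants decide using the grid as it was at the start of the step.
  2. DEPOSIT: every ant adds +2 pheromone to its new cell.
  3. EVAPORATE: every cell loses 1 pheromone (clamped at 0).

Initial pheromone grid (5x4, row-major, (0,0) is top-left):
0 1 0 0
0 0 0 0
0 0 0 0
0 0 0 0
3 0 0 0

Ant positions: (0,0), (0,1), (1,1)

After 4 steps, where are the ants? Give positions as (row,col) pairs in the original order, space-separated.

Step 1: ant0:(0,0)->E->(0,1) | ant1:(0,1)->E->(0,2) | ant2:(1,1)->N->(0,1)
  grid max=4 at (0,1)
Step 2: ant0:(0,1)->E->(0,2) | ant1:(0,2)->W->(0,1) | ant2:(0,1)->E->(0,2)
  grid max=5 at (0,1)
Step 3: ant0:(0,2)->W->(0,1) | ant1:(0,1)->E->(0,2) | ant2:(0,2)->W->(0,1)
  grid max=8 at (0,1)
Step 4: ant0:(0,1)->E->(0,2) | ant1:(0,2)->W->(0,1) | ant2:(0,1)->E->(0,2)
  grid max=9 at (0,1)

(0,2) (0,1) (0,2)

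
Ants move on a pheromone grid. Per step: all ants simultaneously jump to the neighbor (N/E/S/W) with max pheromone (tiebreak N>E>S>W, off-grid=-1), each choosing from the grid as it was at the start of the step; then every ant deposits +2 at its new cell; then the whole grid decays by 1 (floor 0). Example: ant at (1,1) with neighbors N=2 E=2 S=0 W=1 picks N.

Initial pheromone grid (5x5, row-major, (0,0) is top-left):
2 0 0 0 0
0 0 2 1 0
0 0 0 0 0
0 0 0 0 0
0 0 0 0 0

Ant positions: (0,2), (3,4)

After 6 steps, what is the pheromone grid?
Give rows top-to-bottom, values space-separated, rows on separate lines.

After step 1: ants at (1,2),(2,4)
  1 0 0 0 0
  0 0 3 0 0
  0 0 0 0 1
  0 0 0 0 0
  0 0 0 0 0
After step 2: ants at (0,2),(1,4)
  0 0 1 0 0
  0 0 2 0 1
  0 0 0 0 0
  0 0 0 0 0
  0 0 0 0 0
After step 3: ants at (1,2),(0,4)
  0 0 0 0 1
  0 0 3 0 0
  0 0 0 0 0
  0 0 0 0 0
  0 0 0 0 0
After step 4: ants at (0,2),(1,4)
  0 0 1 0 0
  0 0 2 0 1
  0 0 0 0 0
  0 0 0 0 0
  0 0 0 0 0
After step 5: ants at (1,2),(0,4)
  0 0 0 0 1
  0 0 3 0 0
  0 0 0 0 0
  0 0 0 0 0
  0 0 0 0 0
After step 6: ants at (0,2),(1,4)
  0 0 1 0 0
  0 0 2 0 1
  0 0 0 0 0
  0 0 0 0 0
  0 0 0 0 0

0 0 1 0 0
0 0 2 0 1
0 0 0 0 0
0 0 0 0 0
0 0 0 0 0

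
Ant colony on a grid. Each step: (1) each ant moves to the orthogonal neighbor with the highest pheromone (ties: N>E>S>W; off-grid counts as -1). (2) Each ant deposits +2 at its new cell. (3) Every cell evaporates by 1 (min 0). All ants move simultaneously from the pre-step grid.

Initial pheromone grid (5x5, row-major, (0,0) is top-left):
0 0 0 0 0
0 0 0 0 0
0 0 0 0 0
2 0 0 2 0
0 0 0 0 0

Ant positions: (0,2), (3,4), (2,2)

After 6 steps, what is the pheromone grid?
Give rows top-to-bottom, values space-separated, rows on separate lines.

After step 1: ants at (0,3),(3,3),(1,2)
  0 0 0 1 0
  0 0 1 0 0
  0 0 0 0 0
  1 0 0 3 0
  0 0 0 0 0
After step 2: ants at (0,4),(2,3),(0,2)
  0 0 1 0 1
  0 0 0 0 0
  0 0 0 1 0
  0 0 0 2 0
  0 0 0 0 0
After step 3: ants at (1,4),(3,3),(0,3)
  0 0 0 1 0
  0 0 0 0 1
  0 0 0 0 0
  0 0 0 3 0
  0 0 0 0 0
After step 4: ants at (0,4),(2,3),(0,4)
  0 0 0 0 3
  0 0 0 0 0
  0 0 0 1 0
  0 0 0 2 0
  0 0 0 0 0
After step 5: ants at (1,4),(3,3),(1,4)
  0 0 0 0 2
  0 0 0 0 3
  0 0 0 0 0
  0 0 0 3 0
  0 0 0 0 0
After step 6: ants at (0,4),(2,3),(0,4)
  0 0 0 0 5
  0 0 0 0 2
  0 0 0 1 0
  0 0 0 2 0
  0 0 0 0 0

0 0 0 0 5
0 0 0 0 2
0 0 0 1 0
0 0 0 2 0
0 0 0 0 0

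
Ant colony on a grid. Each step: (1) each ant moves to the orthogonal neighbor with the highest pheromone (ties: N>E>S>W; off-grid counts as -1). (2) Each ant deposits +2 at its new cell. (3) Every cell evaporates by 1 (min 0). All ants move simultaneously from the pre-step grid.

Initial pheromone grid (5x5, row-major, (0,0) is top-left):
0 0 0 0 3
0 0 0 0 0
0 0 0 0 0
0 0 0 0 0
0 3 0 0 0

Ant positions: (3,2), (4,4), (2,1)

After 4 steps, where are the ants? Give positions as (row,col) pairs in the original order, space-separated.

Step 1: ant0:(3,2)->N->(2,2) | ant1:(4,4)->N->(3,4) | ant2:(2,1)->N->(1,1)
  grid max=2 at (0,4)
Step 2: ant0:(2,2)->N->(1,2) | ant1:(3,4)->N->(2,4) | ant2:(1,1)->N->(0,1)
  grid max=1 at (0,1)
Step 3: ant0:(1,2)->N->(0,2) | ant1:(2,4)->N->(1,4) | ant2:(0,1)->E->(0,2)
  grid max=3 at (0,2)
Step 4: ant0:(0,2)->E->(0,3) | ant1:(1,4)->N->(0,4) | ant2:(0,2)->E->(0,3)
  grid max=3 at (0,3)

(0,3) (0,4) (0,3)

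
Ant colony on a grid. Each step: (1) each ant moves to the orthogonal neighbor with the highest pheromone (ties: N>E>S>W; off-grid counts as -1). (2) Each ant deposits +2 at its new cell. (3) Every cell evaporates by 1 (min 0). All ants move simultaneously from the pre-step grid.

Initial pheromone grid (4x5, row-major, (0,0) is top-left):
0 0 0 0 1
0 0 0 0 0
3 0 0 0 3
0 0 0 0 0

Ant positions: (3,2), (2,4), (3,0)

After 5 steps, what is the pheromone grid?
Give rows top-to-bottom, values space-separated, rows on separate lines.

After step 1: ants at (2,2),(1,4),(2,0)
  0 0 0 0 0
  0 0 0 0 1
  4 0 1 0 2
  0 0 0 0 0
After step 2: ants at (1,2),(2,4),(1,0)
  0 0 0 0 0
  1 0 1 0 0
  3 0 0 0 3
  0 0 0 0 0
After step 3: ants at (0,2),(1,4),(2,0)
  0 0 1 0 0
  0 0 0 0 1
  4 0 0 0 2
  0 0 0 0 0
After step 4: ants at (0,3),(2,4),(1,0)
  0 0 0 1 0
  1 0 0 0 0
  3 0 0 0 3
  0 0 0 0 0
After step 5: ants at (0,4),(1,4),(2,0)
  0 0 0 0 1
  0 0 0 0 1
  4 0 0 0 2
  0 0 0 0 0

0 0 0 0 1
0 0 0 0 1
4 0 0 0 2
0 0 0 0 0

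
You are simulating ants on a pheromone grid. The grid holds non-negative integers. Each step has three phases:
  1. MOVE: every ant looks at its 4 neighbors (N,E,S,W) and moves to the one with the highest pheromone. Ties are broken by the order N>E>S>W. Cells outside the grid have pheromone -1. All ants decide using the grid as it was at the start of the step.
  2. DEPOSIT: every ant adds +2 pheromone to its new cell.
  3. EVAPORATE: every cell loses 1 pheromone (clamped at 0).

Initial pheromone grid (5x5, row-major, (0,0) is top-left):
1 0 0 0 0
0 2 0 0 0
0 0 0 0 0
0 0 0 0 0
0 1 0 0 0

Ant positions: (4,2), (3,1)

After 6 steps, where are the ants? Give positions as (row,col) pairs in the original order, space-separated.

Step 1: ant0:(4,2)->W->(4,1) | ant1:(3,1)->S->(4,1)
  grid max=4 at (4,1)
Step 2: ant0:(4,1)->N->(3,1) | ant1:(4,1)->N->(3,1)
  grid max=3 at (3,1)
Step 3: ant0:(3,1)->S->(4,1) | ant1:(3,1)->S->(4,1)
  grid max=6 at (4,1)
Step 4: ant0:(4,1)->N->(3,1) | ant1:(4,1)->N->(3,1)
  grid max=5 at (3,1)
Step 5: ant0:(3,1)->S->(4,1) | ant1:(3,1)->S->(4,1)
  grid max=8 at (4,1)
Step 6: ant0:(4,1)->N->(3,1) | ant1:(4,1)->N->(3,1)
  grid max=7 at (3,1)

(3,1) (3,1)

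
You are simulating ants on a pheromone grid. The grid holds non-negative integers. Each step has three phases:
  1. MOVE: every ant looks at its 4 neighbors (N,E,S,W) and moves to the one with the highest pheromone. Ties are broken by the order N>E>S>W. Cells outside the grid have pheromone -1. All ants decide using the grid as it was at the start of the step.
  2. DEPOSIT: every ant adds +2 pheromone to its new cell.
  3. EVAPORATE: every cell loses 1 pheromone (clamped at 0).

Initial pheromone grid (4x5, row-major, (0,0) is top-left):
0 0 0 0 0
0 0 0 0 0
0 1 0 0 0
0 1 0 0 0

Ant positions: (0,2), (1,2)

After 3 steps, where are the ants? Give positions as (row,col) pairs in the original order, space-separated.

Step 1: ant0:(0,2)->E->(0,3) | ant1:(1,2)->N->(0,2)
  grid max=1 at (0,2)
Step 2: ant0:(0,3)->W->(0,2) | ant1:(0,2)->E->(0,3)
  grid max=2 at (0,2)
Step 3: ant0:(0,2)->E->(0,3) | ant1:(0,3)->W->(0,2)
  grid max=3 at (0,2)

(0,3) (0,2)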